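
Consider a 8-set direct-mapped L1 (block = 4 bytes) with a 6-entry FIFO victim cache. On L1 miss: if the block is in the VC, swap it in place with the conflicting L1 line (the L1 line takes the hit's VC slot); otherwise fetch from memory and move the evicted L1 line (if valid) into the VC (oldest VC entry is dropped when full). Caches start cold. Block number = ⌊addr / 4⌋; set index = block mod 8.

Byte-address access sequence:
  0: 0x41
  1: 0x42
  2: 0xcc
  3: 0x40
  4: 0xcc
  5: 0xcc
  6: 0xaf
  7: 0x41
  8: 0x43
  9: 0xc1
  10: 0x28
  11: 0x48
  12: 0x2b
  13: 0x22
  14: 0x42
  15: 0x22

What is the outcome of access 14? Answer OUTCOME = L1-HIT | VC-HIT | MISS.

0: 0x41 (blk 16, set 0) → MISS  vc=[]
1: 0x42 (blk 16, set 0) → L1-HIT  vc=[]
2: 0xcc (blk 51, set 3) → MISS  vc=[]
3: 0x40 (blk 16, set 0) → L1-HIT  vc=[]
4: 0xcc (blk 51, set 3) → L1-HIT  vc=[]
5: 0xcc (blk 51, set 3) → L1-HIT  vc=[]
6: 0xaf (blk 43, set 3) → MISS  vc=[51]
7: 0x41 (blk 16, set 0) → L1-HIT  vc=[51]
8: 0x43 (blk 16, set 0) → L1-HIT  vc=[51]
9: 0xc1 (blk 48, set 0) → MISS  vc=[51, 16]
10: 0x28 (blk 10, set 2) → MISS  vc=[51, 16]
11: 0x48 (blk 18, set 2) → MISS  vc=[51, 16, 10]
12: 0x2b (blk 10, set 2) → VC-HIT  vc=[51, 16, 18]
13: 0x22 (blk 8, set 0) → MISS  vc=[51, 16, 18, 48]
14: 0x42 (blk 16, set 0) → VC-HIT  vc=[51, 8, 18, 48]
15: 0x22 (blk 8, set 0) → VC-HIT  vc=[51, 16, 18, 48]

OUTCOME = VC-HIT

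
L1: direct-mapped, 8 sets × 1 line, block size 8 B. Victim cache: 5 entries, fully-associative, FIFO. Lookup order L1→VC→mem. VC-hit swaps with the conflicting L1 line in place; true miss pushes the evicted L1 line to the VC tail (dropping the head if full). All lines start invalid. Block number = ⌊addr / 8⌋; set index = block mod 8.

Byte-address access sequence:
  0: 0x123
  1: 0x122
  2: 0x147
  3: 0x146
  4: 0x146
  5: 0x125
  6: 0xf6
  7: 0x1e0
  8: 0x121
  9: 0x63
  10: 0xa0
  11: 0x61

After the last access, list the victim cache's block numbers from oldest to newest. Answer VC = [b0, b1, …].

  [0] addr=0x123 blk=36 s=4: MISS | VC []
  [1] addr=0x122 blk=36 s=4: L1-HIT | VC []
  [2] addr=0x147 blk=40 s=0: MISS | VC []
  [3] addr=0x146 blk=40 s=0: L1-HIT | VC []
  [4] addr=0x146 blk=40 s=0: L1-HIT | VC []
  [5] addr=0x125 blk=36 s=4: L1-HIT | VC []
  [6] addr=0xf6 blk=30 s=6: MISS | VC []
  [7] addr=0x1e0 blk=60 s=4: MISS | VC [36]
  [8] addr=0x121 blk=36 s=4: VC-HIT | VC [60]
  [9] addr=0x63 blk=12 s=4: MISS | VC [60, 36]
  [10] addr=0xa0 blk=20 s=4: MISS | VC [60, 36, 12]
  [11] addr=0x61 blk=12 s=4: VC-HIT | VC [60, 36, 20]

VC = [60, 36, 20]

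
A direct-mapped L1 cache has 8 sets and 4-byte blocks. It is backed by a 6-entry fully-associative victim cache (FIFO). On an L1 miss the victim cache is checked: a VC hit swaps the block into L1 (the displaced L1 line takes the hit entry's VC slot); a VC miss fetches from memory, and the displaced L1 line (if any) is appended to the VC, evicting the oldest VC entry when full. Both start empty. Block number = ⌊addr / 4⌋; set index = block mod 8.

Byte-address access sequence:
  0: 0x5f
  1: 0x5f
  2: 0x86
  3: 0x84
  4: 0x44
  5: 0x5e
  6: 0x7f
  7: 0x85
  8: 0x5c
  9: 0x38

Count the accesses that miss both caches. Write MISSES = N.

MISSES = 5

#0 0x5f→b23/s7 MISS; vc=[]
#1 0x5f→b23/s7 L1-HIT; vc=[]
#2 0x86→b33/s1 MISS; vc=[]
#3 0x84→b33/s1 L1-HIT; vc=[]
#4 0x44→b17/s1 MISS; vc=[33]
#5 0x5e→b23/s7 L1-HIT; vc=[33]
#6 0x7f→b31/s7 MISS; vc=[33,23]
#7 0x85→b33/s1 VC-HIT; vc=[17,23]
#8 0x5c→b23/s7 VC-HIT; vc=[17,31]
#9 0x38→b14/s6 MISS; vc=[17,31]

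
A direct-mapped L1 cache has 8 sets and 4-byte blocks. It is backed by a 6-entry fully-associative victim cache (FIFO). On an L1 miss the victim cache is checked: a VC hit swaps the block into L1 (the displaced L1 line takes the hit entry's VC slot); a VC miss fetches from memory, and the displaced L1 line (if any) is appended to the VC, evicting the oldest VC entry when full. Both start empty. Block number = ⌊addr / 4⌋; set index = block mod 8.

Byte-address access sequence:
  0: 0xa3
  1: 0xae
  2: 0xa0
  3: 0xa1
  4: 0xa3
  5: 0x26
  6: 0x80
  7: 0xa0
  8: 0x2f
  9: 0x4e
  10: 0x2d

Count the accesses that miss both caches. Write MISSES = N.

  [0] addr=0xa3 blk=40 s=0: MISS | VC []
  [1] addr=0xae blk=43 s=3: MISS | VC []
  [2] addr=0xa0 blk=40 s=0: L1-HIT | VC []
  [3] addr=0xa1 blk=40 s=0: L1-HIT | VC []
  [4] addr=0xa3 blk=40 s=0: L1-HIT | VC []
  [5] addr=0x26 blk=9 s=1: MISS | VC []
  [6] addr=0x80 blk=32 s=0: MISS | VC [40]
  [7] addr=0xa0 blk=40 s=0: VC-HIT | VC [32]
  [8] addr=0x2f blk=11 s=3: MISS | VC [32, 43]
  [9] addr=0x4e blk=19 s=3: MISS | VC [32, 43, 11]
  [10] addr=0x2d blk=11 s=3: VC-HIT | VC [32, 43, 19]

MISSES = 6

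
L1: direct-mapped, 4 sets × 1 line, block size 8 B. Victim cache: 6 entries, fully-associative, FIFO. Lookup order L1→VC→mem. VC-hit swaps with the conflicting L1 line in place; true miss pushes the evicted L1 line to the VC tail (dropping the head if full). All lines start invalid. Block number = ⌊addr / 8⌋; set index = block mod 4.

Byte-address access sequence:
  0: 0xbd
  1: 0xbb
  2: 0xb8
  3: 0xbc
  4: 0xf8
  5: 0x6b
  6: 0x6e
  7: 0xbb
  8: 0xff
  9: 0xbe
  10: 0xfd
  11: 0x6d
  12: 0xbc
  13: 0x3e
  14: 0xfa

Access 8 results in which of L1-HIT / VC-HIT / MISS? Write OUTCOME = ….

OUTCOME = VC-HIT

#0 0xbd→b23/s3 MISS; vc=[]
#1 0xbb→b23/s3 L1-HIT; vc=[]
#2 0xb8→b23/s3 L1-HIT; vc=[]
#3 0xbc→b23/s3 L1-HIT; vc=[]
#4 0xf8→b31/s3 MISS; vc=[23]
#5 0x6b→b13/s1 MISS; vc=[23]
#6 0x6e→b13/s1 L1-HIT; vc=[23]
#7 0xbb→b23/s3 VC-HIT; vc=[31]
#8 0xff→b31/s3 VC-HIT; vc=[23]
#9 0xbe→b23/s3 VC-HIT; vc=[31]
#10 0xfd→b31/s3 VC-HIT; vc=[23]
#11 0x6d→b13/s1 L1-HIT; vc=[23]
#12 0xbc→b23/s3 VC-HIT; vc=[31]
#13 0x3e→b7/s3 MISS; vc=[31,23]
#14 0xfa→b31/s3 VC-HIT; vc=[7,23]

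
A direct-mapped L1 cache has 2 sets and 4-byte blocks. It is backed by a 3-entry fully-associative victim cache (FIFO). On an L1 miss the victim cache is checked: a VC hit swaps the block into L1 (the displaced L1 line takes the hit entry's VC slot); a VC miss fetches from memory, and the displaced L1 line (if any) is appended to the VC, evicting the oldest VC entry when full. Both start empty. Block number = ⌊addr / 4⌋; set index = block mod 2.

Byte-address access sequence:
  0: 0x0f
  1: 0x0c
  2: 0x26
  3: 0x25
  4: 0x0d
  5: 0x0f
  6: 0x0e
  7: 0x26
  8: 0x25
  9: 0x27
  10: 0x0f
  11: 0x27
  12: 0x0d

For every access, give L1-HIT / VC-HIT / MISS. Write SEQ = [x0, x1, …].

SEQ = [MISS, L1-HIT, MISS, L1-HIT, VC-HIT, L1-HIT, L1-HIT, VC-HIT, L1-HIT, L1-HIT, VC-HIT, VC-HIT, VC-HIT]

#0 0xf→b3/s1 MISS; vc=[]
#1 0xc→b3/s1 L1-HIT; vc=[]
#2 0x26→b9/s1 MISS; vc=[3]
#3 0x25→b9/s1 L1-HIT; vc=[3]
#4 0xd→b3/s1 VC-HIT; vc=[9]
#5 0xf→b3/s1 L1-HIT; vc=[9]
#6 0xe→b3/s1 L1-HIT; vc=[9]
#7 0x26→b9/s1 VC-HIT; vc=[3]
#8 0x25→b9/s1 L1-HIT; vc=[3]
#9 0x27→b9/s1 L1-HIT; vc=[3]
#10 0xf→b3/s1 VC-HIT; vc=[9]
#11 0x27→b9/s1 VC-HIT; vc=[3]
#12 0xd→b3/s1 VC-HIT; vc=[9]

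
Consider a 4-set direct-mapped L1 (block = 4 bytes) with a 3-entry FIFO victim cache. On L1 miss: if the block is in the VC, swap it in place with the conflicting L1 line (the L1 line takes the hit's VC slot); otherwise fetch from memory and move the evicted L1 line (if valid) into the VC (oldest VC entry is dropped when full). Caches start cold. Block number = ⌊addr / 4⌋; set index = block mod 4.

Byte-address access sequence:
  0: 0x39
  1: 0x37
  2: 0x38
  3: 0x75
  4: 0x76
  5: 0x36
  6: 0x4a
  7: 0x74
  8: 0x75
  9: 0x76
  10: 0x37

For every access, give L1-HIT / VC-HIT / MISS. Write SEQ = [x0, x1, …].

SEQ = [MISS, MISS, L1-HIT, MISS, L1-HIT, VC-HIT, MISS, VC-HIT, L1-HIT, L1-HIT, VC-HIT]

  [0] addr=0x39 blk=14 s=2: MISS | VC []
  [1] addr=0x37 blk=13 s=1: MISS | VC []
  [2] addr=0x38 blk=14 s=2: L1-HIT | VC []
  [3] addr=0x75 blk=29 s=1: MISS | VC [13]
  [4] addr=0x76 blk=29 s=1: L1-HIT | VC [13]
  [5] addr=0x36 blk=13 s=1: VC-HIT | VC [29]
  [6] addr=0x4a blk=18 s=2: MISS | VC [29, 14]
  [7] addr=0x74 blk=29 s=1: VC-HIT | VC [13, 14]
  [8] addr=0x75 blk=29 s=1: L1-HIT | VC [13, 14]
  [9] addr=0x76 blk=29 s=1: L1-HIT | VC [13, 14]
  [10] addr=0x37 blk=13 s=1: VC-HIT | VC [29, 14]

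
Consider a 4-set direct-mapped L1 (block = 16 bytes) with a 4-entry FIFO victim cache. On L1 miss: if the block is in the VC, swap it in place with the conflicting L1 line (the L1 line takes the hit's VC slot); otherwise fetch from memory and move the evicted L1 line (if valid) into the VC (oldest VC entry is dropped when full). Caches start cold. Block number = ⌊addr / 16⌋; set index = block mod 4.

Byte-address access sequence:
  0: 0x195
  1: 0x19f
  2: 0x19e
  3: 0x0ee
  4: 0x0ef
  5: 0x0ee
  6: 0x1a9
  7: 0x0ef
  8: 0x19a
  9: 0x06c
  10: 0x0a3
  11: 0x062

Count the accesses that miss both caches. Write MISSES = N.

MISSES = 5

  [0] addr=0x195 blk=25 s=1: MISS | VC []
  [1] addr=0x19f blk=25 s=1: L1-HIT | VC []
  [2] addr=0x19e blk=25 s=1: L1-HIT | VC []
  [3] addr=0xee blk=14 s=2: MISS | VC []
  [4] addr=0xef blk=14 s=2: L1-HIT | VC []
  [5] addr=0xee blk=14 s=2: L1-HIT | VC []
  [6] addr=0x1a9 blk=26 s=2: MISS | VC [14]
  [7] addr=0xef blk=14 s=2: VC-HIT | VC [26]
  [8] addr=0x19a blk=25 s=1: L1-HIT | VC [26]
  [9] addr=0x6c blk=6 s=2: MISS | VC [26, 14]
  [10] addr=0xa3 blk=10 s=2: MISS | VC [26, 14, 6]
  [11] addr=0x62 blk=6 s=2: VC-HIT | VC [26, 14, 10]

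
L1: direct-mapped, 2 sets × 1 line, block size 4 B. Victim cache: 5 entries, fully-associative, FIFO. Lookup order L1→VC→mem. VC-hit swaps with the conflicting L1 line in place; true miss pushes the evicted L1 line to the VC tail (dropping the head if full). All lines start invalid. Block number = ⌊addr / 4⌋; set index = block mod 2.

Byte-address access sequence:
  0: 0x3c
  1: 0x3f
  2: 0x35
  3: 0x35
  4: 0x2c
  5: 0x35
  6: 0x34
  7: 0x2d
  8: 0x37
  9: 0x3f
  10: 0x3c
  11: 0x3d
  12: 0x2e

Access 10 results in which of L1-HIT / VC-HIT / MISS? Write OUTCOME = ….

OUTCOME = L1-HIT

#0 0x3c→b15/s1 MISS; vc=[]
#1 0x3f→b15/s1 L1-HIT; vc=[]
#2 0x35→b13/s1 MISS; vc=[15]
#3 0x35→b13/s1 L1-HIT; vc=[15]
#4 0x2c→b11/s1 MISS; vc=[15,13]
#5 0x35→b13/s1 VC-HIT; vc=[15,11]
#6 0x34→b13/s1 L1-HIT; vc=[15,11]
#7 0x2d→b11/s1 VC-HIT; vc=[15,13]
#8 0x37→b13/s1 VC-HIT; vc=[15,11]
#9 0x3f→b15/s1 VC-HIT; vc=[13,11]
#10 0x3c→b15/s1 L1-HIT; vc=[13,11]
#11 0x3d→b15/s1 L1-HIT; vc=[13,11]
#12 0x2e→b11/s1 VC-HIT; vc=[13,15]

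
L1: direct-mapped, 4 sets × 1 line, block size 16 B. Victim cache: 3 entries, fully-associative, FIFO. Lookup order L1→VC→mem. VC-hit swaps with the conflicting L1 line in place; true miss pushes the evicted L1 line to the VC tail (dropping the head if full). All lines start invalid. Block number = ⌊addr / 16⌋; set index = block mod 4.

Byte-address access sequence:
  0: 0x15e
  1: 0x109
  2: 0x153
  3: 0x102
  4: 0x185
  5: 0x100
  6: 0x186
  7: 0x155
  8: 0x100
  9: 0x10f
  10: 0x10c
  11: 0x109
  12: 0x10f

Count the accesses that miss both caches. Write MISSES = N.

  [0] addr=0x15e blk=21 s=1: MISS | VC []
  [1] addr=0x109 blk=16 s=0: MISS | VC []
  [2] addr=0x153 blk=21 s=1: L1-HIT | VC []
  [3] addr=0x102 blk=16 s=0: L1-HIT | VC []
  [4] addr=0x185 blk=24 s=0: MISS | VC [16]
  [5] addr=0x100 blk=16 s=0: VC-HIT | VC [24]
  [6] addr=0x186 blk=24 s=0: VC-HIT | VC [16]
  [7] addr=0x155 blk=21 s=1: L1-HIT | VC [16]
  [8] addr=0x100 blk=16 s=0: VC-HIT | VC [24]
  [9] addr=0x10f blk=16 s=0: L1-HIT | VC [24]
  [10] addr=0x10c blk=16 s=0: L1-HIT | VC [24]
  [11] addr=0x109 blk=16 s=0: L1-HIT | VC [24]
  [12] addr=0x10f blk=16 s=0: L1-HIT | VC [24]

MISSES = 3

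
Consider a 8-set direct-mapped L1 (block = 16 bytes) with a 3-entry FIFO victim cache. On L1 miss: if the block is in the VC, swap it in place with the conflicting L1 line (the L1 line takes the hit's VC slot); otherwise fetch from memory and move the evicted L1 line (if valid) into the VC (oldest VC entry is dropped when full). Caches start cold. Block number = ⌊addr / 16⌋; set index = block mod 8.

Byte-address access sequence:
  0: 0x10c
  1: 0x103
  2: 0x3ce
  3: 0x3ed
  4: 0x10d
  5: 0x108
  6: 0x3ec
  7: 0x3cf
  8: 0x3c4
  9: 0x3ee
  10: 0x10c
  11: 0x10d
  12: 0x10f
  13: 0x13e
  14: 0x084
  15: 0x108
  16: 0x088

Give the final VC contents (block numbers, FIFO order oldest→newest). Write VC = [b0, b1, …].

#0 0x10c→b16/s0 MISS; vc=[]
#1 0x103→b16/s0 L1-HIT; vc=[]
#2 0x3ce→b60/s4 MISS; vc=[]
#3 0x3ed→b62/s6 MISS; vc=[]
#4 0x10d→b16/s0 L1-HIT; vc=[]
#5 0x108→b16/s0 L1-HIT; vc=[]
#6 0x3ec→b62/s6 L1-HIT; vc=[]
#7 0x3cf→b60/s4 L1-HIT; vc=[]
#8 0x3c4→b60/s4 L1-HIT; vc=[]
#9 0x3ee→b62/s6 L1-HIT; vc=[]
#10 0x10c→b16/s0 L1-HIT; vc=[]
#11 0x10d→b16/s0 L1-HIT; vc=[]
#12 0x10f→b16/s0 L1-HIT; vc=[]
#13 0x13e→b19/s3 MISS; vc=[]
#14 0x84→b8/s0 MISS; vc=[16]
#15 0x108→b16/s0 VC-HIT; vc=[8]
#16 0x88→b8/s0 VC-HIT; vc=[16]

VC = [16]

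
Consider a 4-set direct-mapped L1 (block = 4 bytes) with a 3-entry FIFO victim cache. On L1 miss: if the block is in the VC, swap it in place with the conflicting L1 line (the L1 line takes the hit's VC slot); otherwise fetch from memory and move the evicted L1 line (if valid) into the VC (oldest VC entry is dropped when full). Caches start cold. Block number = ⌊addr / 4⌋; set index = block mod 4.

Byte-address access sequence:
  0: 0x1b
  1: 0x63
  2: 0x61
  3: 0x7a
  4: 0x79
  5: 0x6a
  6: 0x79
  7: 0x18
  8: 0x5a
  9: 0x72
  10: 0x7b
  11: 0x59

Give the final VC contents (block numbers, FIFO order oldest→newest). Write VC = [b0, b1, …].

#0 0x1b→b6/s2 MISS; vc=[]
#1 0x63→b24/s0 MISS; vc=[]
#2 0x61→b24/s0 L1-HIT; vc=[]
#3 0x7a→b30/s2 MISS; vc=[6]
#4 0x79→b30/s2 L1-HIT; vc=[6]
#5 0x6a→b26/s2 MISS; vc=[6,30]
#6 0x79→b30/s2 VC-HIT; vc=[6,26]
#7 0x18→b6/s2 VC-HIT; vc=[30,26]
#8 0x5a→b22/s2 MISS; vc=[30,26,6]
#9 0x72→b28/s0 MISS; vc=[26,6,24]
#10 0x7b→b30/s2 MISS; vc=[6,24,22]
#11 0x59→b22/s2 VC-HIT; vc=[6,24,30]

VC = [6, 24, 30]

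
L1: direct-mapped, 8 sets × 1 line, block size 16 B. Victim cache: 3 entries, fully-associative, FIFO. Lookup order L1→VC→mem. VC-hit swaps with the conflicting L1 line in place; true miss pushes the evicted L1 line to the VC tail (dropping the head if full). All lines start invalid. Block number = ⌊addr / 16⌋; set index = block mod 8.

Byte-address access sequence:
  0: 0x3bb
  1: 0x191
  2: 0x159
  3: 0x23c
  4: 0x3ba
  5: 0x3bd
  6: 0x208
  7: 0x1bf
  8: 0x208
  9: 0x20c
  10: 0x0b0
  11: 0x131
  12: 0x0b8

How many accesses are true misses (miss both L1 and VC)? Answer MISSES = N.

  [0] addr=0x3bb blk=59 s=3: MISS | VC []
  [1] addr=0x191 blk=25 s=1: MISS | VC []
  [2] addr=0x159 blk=21 s=5: MISS | VC []
  [3] addr=0x23c blk=35 s=3: MISS | VC [59]
  [4] addr=0x3ba blk=59 s=3: VC-HIT | VC [35]
  [5] addr=0x3bd blk=59 s=3: L1-HIT | VC [35]
  [6] addr=0x208 blk=32 s=0: MISS | VC [35]
  [7] addr=0x1bf blk=27 s=3: MISS | VC [35, 59]
  [8] addr=0x208 blk=32 s=0: L1-HIT | VC [35, 59]
  [9] addr=0x20c blk=32 s=0: L1-HIT | VC [35, 59]
  [10] addr=0xb0 blk=11 s=3: MISS | VC [35, 59, 27]
  [11] addr=0x131 blk=19 s=3: MISS | VC [59, 27, 11]
  [12] addr=0xb8 blk=11 s=3: VC-HIT | VC [59, 27, 19]

MISSES = 8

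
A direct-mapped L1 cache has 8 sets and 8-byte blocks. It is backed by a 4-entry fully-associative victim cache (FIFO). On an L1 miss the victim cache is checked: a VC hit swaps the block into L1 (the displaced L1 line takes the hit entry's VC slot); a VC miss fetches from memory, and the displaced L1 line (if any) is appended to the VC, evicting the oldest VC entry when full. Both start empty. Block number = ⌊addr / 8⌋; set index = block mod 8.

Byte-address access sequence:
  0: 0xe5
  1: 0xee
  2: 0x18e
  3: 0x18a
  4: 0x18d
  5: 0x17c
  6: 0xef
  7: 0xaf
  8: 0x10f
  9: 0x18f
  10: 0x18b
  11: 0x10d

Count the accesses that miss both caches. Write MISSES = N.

MISSES = 6

#0 0xe5→b28/s4 MISS; vc=[]
#1 0xee→b29/s5 MISS; vc=[]
#2 0x18e→b49/s1 MISS; vc=[]
#3 0x18a→b49/s1 L1-HIT; vc=[]
#4 0x18d→b49/s1 L1-HIT; vc=[]
#5 0x17c→b47/s7 MISS; vc=[]
#6 0xef→b29/s5 L1-HIT; vc=[]
#7 0xaf→b21/s5 MISS; vc=[29]
#8 0x10f→b33/s1 MISS; vc=[29,49]
#9 0x18f→b49/s1 VC-HIT; vc=[29,33]
#10 0x18b→b49/s1 L1-HIT; vc=[29,33]
#11 0x10d→b33/s1 VC-HIT; vc=[29,49]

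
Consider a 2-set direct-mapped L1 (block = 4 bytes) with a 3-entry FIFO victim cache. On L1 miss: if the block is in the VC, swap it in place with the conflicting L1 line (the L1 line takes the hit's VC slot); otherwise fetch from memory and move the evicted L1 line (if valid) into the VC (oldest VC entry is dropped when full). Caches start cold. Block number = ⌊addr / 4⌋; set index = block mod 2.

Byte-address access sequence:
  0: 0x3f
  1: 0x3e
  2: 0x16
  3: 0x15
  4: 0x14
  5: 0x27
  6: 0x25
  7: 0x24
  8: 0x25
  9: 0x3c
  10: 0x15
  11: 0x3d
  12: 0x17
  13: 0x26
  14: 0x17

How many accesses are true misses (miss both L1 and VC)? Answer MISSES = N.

#0 0x3f→b15/s1 MISS; vc=[]
#1 0x3e→b15/s1 L1-HIT; vc=[]
#2 0x16→b5/s1 MISS; vc=[15]
#3 0x15→b5/s1 L1-HIT; vc=[15]
#4 0x14→b5/s1 L1-HIT; vc=[15]
#5 0x27→b9/s1 MISS; vc=[15,5]
#6 0x25→b9/s1 L1-HIT; vc=[15,5]
#7 0x24→b9/s1 L1-HIT; vc=[15,5]
#8 0x25→b9/s1 L1-HIT; vc=[15,5]
#9 0x3c→b15/s1 VC-HIT; vc=[9,5]
#10 0x15→b5/s1 VC-HIT; vc=[9,15]
#11 0x3d→b15/s1 VC-HIT; vc=[9,5]
#12 0x17→b5/s1 VC-HIT; vc=[9,15]
#13 0x26→b9/s1 VC-HIT; vc=[5,15]
#14 0x17→b5/s1 VC-HIT; vc=[9,15]

MISSES = 3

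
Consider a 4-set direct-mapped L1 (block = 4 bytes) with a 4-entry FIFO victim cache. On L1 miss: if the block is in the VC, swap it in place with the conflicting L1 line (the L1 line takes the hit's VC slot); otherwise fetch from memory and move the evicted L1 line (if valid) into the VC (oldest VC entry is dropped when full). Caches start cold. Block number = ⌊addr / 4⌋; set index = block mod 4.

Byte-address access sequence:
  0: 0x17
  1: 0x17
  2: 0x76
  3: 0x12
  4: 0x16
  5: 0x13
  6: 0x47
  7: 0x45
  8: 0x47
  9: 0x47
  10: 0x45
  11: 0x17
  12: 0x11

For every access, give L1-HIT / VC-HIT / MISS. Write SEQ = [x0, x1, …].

SEQ = [MISS, L1-HIT, MISS, MISS, VC-HIT, L1-HIT, MISS, L1-HIT, L1-HIT, L1-HIT, L1-HIT, VC-HIT, L1-HIT]

#0 0x17→b5/s1 MISS; vc=[]
#1 0x17→b5/s1 L1-HIT; vc=[]
#2 0x76→b29/s1 MISS; vc=[5]
#3 0x12→b4/s0 MISS; vc=[5]
#4 0x16→b5/s1 VC-HIT; vc=[29]
#5 0x13→b4/s0 L1-HIT; vc=[29]
#6 0x47→b17/s1 MISS; vc=[29,5]
#7 0x45→b17/s1 L1-HIT; vc=[29,5]
#8 0x47→b17/s1 L1-HIT; vc=[29,5]
#9 0x47→b17/s1 L1-HIT; vc=[29,5]
#10 0x45→b17/s1 L1-HIT; vc=[29,5]
#11 0x17→b5/s1 VC-HIT; vc=[29,17]
#12 0x11→b4/s0 L1-HIT; vc=[29,17]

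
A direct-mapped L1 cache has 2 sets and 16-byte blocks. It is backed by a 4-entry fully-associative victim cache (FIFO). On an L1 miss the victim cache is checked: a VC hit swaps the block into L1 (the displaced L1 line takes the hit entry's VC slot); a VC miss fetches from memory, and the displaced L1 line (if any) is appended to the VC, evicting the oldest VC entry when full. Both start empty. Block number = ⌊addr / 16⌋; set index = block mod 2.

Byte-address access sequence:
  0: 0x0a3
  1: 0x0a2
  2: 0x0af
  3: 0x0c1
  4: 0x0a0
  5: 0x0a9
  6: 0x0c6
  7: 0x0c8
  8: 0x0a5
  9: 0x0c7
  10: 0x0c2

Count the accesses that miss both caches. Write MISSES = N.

MISSES = 2

#0 0xa3→b10/s0 MISS; vc=[]
#1 0xa2→b10/s0 L1-HIT; vc=[]
#2 0xaf→b10/s0 L1-HIT; vc=[]
#3 0xc1→b12/s0 MISS; vc=[10]
#4 0xa0→b10/s0 VC-HIT; vc=[12]
#5 0xa9→b10/s0 L1-HIT; vc=[12]
#6 0xc6→b12/s0 VC-HIT; vc=[10]
#7 0xc8→b12/s0 L1-HIT; vc=[10]
#8 0xa5→b10/s0 VC-HIT; vc=[12]
#9 0xc7→b12/s0 VC-HIT; vc=[10]
#10 0xc2→b12/s0 L1-HIT; vc=[10]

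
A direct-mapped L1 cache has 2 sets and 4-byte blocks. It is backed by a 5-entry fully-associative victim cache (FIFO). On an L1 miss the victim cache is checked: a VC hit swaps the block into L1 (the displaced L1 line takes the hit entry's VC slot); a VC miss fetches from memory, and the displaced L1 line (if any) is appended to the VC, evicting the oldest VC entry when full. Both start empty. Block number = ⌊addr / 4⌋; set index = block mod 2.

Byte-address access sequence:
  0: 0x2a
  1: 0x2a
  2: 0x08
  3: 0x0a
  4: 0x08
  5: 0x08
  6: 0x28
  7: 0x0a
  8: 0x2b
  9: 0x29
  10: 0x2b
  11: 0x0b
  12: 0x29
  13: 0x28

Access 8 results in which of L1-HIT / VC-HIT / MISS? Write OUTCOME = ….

OUTCOME = VC-HIT

0: 0x2a (blk 10, set 0) → MISS  vc=[]
1: 0x2a (blk 10, set 0) → L1-HIT  vc=[]
2: 0x8 (blk 2, set 0) → MISS  vc=[10]
3: 0xa (blk 2, set 0) → L1-HIT  vc=[10]
4: 0x8 (blk 2, set 0) → L1-HIT  vc=[10]
5: 0x8 (blk 2, set 0) → L1-HIT  vc=[10]
6: 0x28 (blk 10, set 0) → VC-HIT  vc=[2]
7: 0xa (blk 2, set 0) → VC-HIT  vc=[10]
8: 0x2b (blk 10, set 0) → VC-HIT  vc=[2]
9: 0x29 (blk 10, set 0) → L1-HIT  vc=[2]
10: 0x2b (blk 10, set 0) → L1-HIT  vc=[2]
11: 0xb (blk 2, set 0) → VC-HIT  vc=[10]
12: 0x29 (blk 10, set 0) → VC-HIT  vc=[2]
13: 0x28 (blk 10, set 0) → L1-HIT  vc=[2]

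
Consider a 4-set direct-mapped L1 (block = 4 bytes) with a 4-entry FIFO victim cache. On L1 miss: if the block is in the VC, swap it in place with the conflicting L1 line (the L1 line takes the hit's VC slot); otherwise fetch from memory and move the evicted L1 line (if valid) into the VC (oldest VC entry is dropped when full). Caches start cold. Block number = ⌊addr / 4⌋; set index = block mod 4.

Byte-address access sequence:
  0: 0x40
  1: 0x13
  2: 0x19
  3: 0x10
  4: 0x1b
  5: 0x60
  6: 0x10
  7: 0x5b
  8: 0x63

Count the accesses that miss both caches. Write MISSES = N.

MISSES = 5

  [0] addr=0x40 blk=16 s=0: MISS | VC []
  [1] addr=0x13 blk=4 s=0: MISS | VC [16]
  [2] addr=0x19 blk=6 s=2: MISS | VC [16]
  [3] addr=0x10 blk=4 s=0: L1-HIT | VC [16]
  [4] addr=0x1b blk=6 s=2: L1-HIT | VC [16]
  [5] addr=0x60 blk=24 s=0: MISS | VC [16, 4]
  [6] addr=0x10 blk=4 s=0: VC-HIT | VC [16, 24]
  [7] addr=0x5b blk=22 s=2: MISS | VC [16, 24, 6]
  [8] addr=0x63 blk=24 s=0: VC-HIT | VC [16, 4, 6]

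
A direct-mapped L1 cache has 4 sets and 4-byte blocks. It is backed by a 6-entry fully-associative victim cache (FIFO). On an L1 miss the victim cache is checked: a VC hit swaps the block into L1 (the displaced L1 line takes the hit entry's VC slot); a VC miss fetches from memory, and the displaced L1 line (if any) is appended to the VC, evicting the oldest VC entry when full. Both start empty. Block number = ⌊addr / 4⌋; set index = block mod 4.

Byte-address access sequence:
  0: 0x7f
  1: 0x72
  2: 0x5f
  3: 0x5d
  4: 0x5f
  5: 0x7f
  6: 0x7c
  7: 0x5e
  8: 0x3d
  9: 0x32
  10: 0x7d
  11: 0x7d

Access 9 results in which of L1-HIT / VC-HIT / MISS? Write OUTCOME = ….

OUTCOME = MISS

  [0] addr=0x7f blk=31 s=3: MISS | VC []
  [1] addr=0x72 blk=28 s=0: MISS | VC []
  [2] addr=0x5f blk=23 s=3: MISS | VC [31]
  [3] addr=0x5d blk=23 s=3: L1-HIT | VC [31]
  [4] addr=0x5f blk=23 s=3: L1-HIT | VC [31]
  [5] addr=0x7f blk=31 s=3: VC-HIT | VC [23]
  [6] addr=0x7c blk=31 s=3: L1-HIT | VC [23]
  [7] addr=0x5e blk=23 s=3: VC-HIT | VC [31]
  [8] addr=0x3d blk=15 s=3: MISS | VC [31, 23]
  [9] addr=0x32 blk=12 s=0: MISS | VC [31, 23, 28]
  [10] addr=0x7d blk=31 s=3: VC-HIT | VC [15, 23, 28]
  [11] addr=0x7d blk=31 s=3: L1-HIT | VC [15, 23, 28]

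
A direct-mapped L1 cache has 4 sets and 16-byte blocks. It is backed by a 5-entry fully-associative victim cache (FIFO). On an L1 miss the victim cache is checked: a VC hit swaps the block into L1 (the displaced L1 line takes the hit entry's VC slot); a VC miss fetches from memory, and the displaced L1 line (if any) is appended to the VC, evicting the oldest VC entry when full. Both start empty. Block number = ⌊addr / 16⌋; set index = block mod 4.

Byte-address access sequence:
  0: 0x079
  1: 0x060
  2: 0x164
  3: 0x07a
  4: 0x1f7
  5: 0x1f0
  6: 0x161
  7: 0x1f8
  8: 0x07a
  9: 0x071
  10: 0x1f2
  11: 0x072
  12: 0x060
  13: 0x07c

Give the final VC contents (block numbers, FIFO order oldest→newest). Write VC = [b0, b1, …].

  [0] addr=0x79 blk=7 s=3: MISS | VC []
  [1] addr=0x60 blk=6 s=2: MISS | VC []
  [2] addr=0x164 blk=22 s=2: MISS | VC [6]
  [3] addr=0x7a blk=7 s=3: L1-HIT | VC [6]
  [4] addr=0x1f7 blk=31 s=3: MISS | VC [6, 7]
  [5] addr=0x1f0 blk=31 s=3: L1-HIT | VC [6, 7]
  [6] addr=0x161 blk=22 s=2: L1-HIT | VC [6, 7]
  [7] addr=0x1f8 blk=31 s=3: L1-HIT | VC [6, 7]
  [8] addr=0x7a blk=7 s=3: VC-HIT | VC [6, 31]
  [9] addr=0x71 blk=7 s=3: L1-HIT | VC [6, 31]
  [10] addr=0x1f2 blk=31 s=3: VC-HIT | VC [6, 7]
  [11] addr=0x72 blk=7 s=3: VC-HIT | VC [6, 31]
  [12] addr=0x60 blk=6 s=2: VC-HIT | VC [22, 31]
  [13] addr=0x7c blk=7 s=3: L1-HIT | VC [22, 31]

VC = [22, 31]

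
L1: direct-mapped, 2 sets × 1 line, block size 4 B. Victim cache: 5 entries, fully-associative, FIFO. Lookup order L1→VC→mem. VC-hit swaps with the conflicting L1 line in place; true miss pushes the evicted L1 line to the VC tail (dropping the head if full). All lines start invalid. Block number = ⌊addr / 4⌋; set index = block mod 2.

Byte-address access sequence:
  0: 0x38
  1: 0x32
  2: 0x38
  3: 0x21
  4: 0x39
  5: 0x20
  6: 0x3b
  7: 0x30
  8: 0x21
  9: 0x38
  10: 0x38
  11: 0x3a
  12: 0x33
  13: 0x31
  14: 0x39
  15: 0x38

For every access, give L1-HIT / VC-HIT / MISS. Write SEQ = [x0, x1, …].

SEQ = [MISS, MISS, VC-HIT, MISS, VC-HIT, VC-HIT, VC-HIT, VC-HIT, VC-HIT, VC-HIT, L1-HIT, L1-HIT, VC-HIT, L1-HIT, VC-HIT, L1-HIT]

  [0] addr=0x38 blk=14 s=0: MISS | VC []
  [1] addr=0x32 blk=12 s=0: MISS | VC [14]
  [2] addr=0x38 blk=14 s=0: VC-HIT | VC [12]
  [3] addr=0x21 blk=8 s=0: MISS | VC [12, 14]
  [4] addr=0x39 blk=14 s=0: VC-HIT | VC [12, 8]
  [5] addr=0x20 blk=8 s=0: VC-HIT | VC [12, 14]
  [6] addr=0x3b blk=14 s=0: VC-HIT | VC [12, 8]
  [7] addr=0x30 blk=12 s=0: VC-HIT | VC [14, 8]
  [8] addr=0x21 blk=8 s=0: VC-HIT | VC [14, 12]
  [9] addr=0x38 blk=14 s=0: VC-HIT | VC [8, 12]
  [10] addr=0x38 blk=14 s=0: L1-HIT | VC [8, 12]
  [11] addr=0x3a blk=14 s=0: L1-HIT | VC [8, 12]
  [12] addr=0x33 blk=12 s=0: VC-HIT | VC [8, 14]
  [13] addr=0x31 blk=12 s=0: L1-HIT | VC [8, 14]
  [14] addr=0x39 blk=14 s=0: VC-HIT | VC [8, 12]
  [15] addr=0x38 blk=14 s=0: L1-HIT | VC [8, 12]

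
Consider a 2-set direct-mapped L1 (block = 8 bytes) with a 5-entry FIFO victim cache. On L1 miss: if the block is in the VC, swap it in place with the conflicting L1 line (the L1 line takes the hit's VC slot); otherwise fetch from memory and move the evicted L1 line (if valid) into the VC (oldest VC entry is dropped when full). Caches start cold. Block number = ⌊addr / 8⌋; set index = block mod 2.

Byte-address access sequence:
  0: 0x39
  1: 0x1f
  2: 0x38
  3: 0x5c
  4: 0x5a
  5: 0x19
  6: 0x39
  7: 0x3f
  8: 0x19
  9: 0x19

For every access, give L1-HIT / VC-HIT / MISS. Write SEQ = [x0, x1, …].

  [0] addr=0x39 blk=7 s=1: MISS | VC []
  [1] addr=0x1f blk=3 s=1: MISS | VC [7]
  [2] addr=0x38 blk=7 s=1: VC-HIT | VC [3]
  [3] addr=0x5c blk=11 s=1: MISS | VC [3, 7]
  [4] addr=0x5a blk=11 s=1: L1-HIT | VC [3, 7]
  [5] addr=0x19 blk=3 s=1: VC-HIT | VC [11, 7]
  [6] addr=0x39 blk=7 s=1: VC-HIT | VC [11, 3]
  [7] addr=0x3f blk=7 s=1: L1-HIT | VC [11, 3]
  [8] addr=0x19 blk=3 s=1: VC-HIT | VC [11, 7]
  [9] addr=0x19 blk=3 s=1: L1-HIT | VC [11, 7]

SEQ = [MISS, MISS, VC-HIT, MISS, L1-HIT, VC-HIT, VC-HIT, L1-HIT, VC-HIT, L1-HIT]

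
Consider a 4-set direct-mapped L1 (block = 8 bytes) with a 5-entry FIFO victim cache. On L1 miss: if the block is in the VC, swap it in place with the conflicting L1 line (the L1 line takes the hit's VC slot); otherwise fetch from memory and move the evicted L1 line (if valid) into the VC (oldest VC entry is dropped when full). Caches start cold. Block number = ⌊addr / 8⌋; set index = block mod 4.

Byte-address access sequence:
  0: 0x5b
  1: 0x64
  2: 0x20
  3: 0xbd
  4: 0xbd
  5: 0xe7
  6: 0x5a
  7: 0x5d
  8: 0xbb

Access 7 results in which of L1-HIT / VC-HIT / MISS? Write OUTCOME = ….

OUTCOME = L1-HIT

  [0] addr=0x5b blk=11 s=3: MISS | VC []
  [1] addr=0x64 blk=12 s=0: MISS | VC []
  [2] addr=0x20 blk=4 s=0: MISS | VC [12]
  [3] addr=0xbd blk=23 s=3: MISS | VC [12, 11]
  [4] addr=0xbd blk=23 s=3: L1-HIT | VC [12, 11]
  [5] addr=0xe7 blk=28 s=0: MISS | VC [12, 11, 4]
  [6] addr=0x5a blk=11 s=3: VC-HIT | VC [12, 23, 4]
  [7] addr=0x5d blk=11 s=3: L1-HIT | VC [12, 23, 4]
  [8] addr=0xbb blk=23 s=3: VC-HIT | VC [12, 11, 4]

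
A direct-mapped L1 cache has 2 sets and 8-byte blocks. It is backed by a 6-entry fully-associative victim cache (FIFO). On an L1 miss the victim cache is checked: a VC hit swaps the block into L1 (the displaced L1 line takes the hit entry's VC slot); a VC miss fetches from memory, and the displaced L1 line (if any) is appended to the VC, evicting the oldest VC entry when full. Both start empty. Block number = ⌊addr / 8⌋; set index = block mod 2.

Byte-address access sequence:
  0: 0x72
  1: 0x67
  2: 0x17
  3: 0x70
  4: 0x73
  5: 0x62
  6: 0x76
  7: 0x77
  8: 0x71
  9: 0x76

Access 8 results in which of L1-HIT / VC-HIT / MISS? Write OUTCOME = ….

OUTCOME = L1-HIT

  [0] addr=0x72 blk=14 s=0: MISS | VC []
  [1] addr=0x67 blk=12 s=0: MISS | VC [14]
  [2] addr=0x17 blk=2 s=0: MISS | VC [14, 12]
  [3] addr=0x70 blk=14 s=0: VC-HIT | VC [2, 12]
  [4] addr=0x73 blk=14 s=0: L1-HIT | VC [2, 12]
  [5] addr=0x62 blk=12 s=0: VC-HIT | VC [2, 14]
  [6] addr=0x76 blk=14 s=0: VC-HIT | VC [2, 12]
  [7] addr=0x77 blk=14 s=0: L1-HIT | VC [2, 12]
  [8] addr=0x71 blk=14 s=0: L1-HIT | VC [2, 12]
  [9] addr=0x76 blk=14 s=0: L1-HIT | VC [2, 12]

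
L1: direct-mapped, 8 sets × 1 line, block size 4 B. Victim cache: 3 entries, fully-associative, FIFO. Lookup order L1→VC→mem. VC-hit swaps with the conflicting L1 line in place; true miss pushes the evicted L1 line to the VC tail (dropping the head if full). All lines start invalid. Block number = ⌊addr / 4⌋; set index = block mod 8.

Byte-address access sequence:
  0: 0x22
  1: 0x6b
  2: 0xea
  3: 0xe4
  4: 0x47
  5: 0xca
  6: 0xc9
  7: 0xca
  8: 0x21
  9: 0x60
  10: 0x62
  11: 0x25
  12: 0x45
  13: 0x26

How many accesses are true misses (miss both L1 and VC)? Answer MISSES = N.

#0 0x22→b8/s0 MISS; vc=[]
#1 0x6b→b26/s2 MISS; vc=[]
#2 0xea→b58/s2 MISS; vc=[26]
#3 0xe4→b57/s1 MISS; vc=[26]
#4 0x47→b17/s1 MISS; vc=[26,57]
#5 0xca→b50/s2 MISS; vc=[26,57,58]
#6 0xc9→b50/s2 L1-HIT; vc=[26,57,58]
#7 0xca→b50/s2 L1-HIT; vc=[26,57,58]
#8 0x21→b8/s0 L1-HIT; vc=[26,57,58]
#9 0x60→b24/s0 MISS; vc=[57,58,8]
#10 0x62→b24/s0 L1-HIT; vc=[57,58,8]
#11 0x25→b9/s1 MISS; vc=[58,8,17]
#12 0x45→b17/s1 VC-HIT; vc=[58,8,9]
#13 0x26→b9/s1 VC-HIT; vc=[58,8,17]

MISSES = 8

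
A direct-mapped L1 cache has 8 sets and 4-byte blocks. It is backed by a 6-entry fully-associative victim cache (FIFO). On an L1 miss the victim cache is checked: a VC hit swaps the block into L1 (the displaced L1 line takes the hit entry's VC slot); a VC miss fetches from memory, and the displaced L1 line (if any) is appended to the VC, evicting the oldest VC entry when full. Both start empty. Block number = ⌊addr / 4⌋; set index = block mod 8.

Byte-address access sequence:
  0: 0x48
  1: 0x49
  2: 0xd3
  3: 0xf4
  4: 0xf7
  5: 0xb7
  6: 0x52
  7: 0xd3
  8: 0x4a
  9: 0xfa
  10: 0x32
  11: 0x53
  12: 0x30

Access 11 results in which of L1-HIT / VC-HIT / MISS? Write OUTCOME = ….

OUTCOME = VC-HIT

#0 0x48→b18/s2 MISS; vc=[]
#1 0x49→b18/s2 L1-HIT; vc=[]
#2 0xd3→b52/s4 MISS; vc=[]
#3 0xf4→b61/s5 MISS; vc=[]
#4 0xf7→b61/s5 L1-HIT; vc=[]
#5 0xb7→b45/s5 MISS; vc=[61]
#6 0x52→b20/s4 MISS; vc=[61,52]
#7 0xd3→b52/s4 VC-HIT; vc=[61,20]
#8 0x4a→b18/s2 L1-HIT; vc=[61,20]
#9 0xfa→b62/s6 MISS; vc=[61,20]
#10 0x32→b12/s4 MISS; vc=[61,20,52]
#11 0x53→b20/s4 VC-HIT; vc=[61,12,52]
#12 0x30→b12/s4 VC-HIT; vc=[61,20,52]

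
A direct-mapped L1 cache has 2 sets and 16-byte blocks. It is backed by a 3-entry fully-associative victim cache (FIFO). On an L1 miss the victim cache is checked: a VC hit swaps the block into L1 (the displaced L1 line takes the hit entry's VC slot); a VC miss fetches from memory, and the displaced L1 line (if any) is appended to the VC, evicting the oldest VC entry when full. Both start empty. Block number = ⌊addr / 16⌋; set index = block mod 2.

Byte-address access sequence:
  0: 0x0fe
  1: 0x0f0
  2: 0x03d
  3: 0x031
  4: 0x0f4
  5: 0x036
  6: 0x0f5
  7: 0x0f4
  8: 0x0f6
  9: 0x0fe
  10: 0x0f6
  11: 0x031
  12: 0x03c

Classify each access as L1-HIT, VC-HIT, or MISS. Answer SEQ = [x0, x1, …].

SEQ = [MISS, L1-HIT, MISS, L1-HIT, VC-HIT, VC-HIT, VC-HIT, L1-HIT, L1-HIT, L1-HIT, L1-HIT, VC-HIT, L1-HIT]

#0 0xfe→b15/s1 MISS; vc=[]
#1 0xf0→b15/s1 L1-HIT; vc=[]
#2 0x3d→b3/s1 MISS; vc=[15]
#3 0x31→b3/s1 L1-HIT; vc=[15]
#4 0xf4→b15/s1 VC-HIT; vc=[3]
#5 0x36→b3/s1 VC-HIT; vc=[15]
#6 0xf5→b15/s1 VC-HIT; vc=[3]
#7 0xf4→b15/s1 L1-HIT; vc=[3]
#8 0xf6→b15/s1 L1-HIT; vc=[3]
#9 0xfe→b15/s1 L1-HIT; vc=[3]
#10 0xf6→b15/s1 L1-HIT; vc=[3]
#11 0x31→b3/s1 VC-HIT; vc=[15]
#12 0x3c→b3/s1 L1-HIT; vc=[15]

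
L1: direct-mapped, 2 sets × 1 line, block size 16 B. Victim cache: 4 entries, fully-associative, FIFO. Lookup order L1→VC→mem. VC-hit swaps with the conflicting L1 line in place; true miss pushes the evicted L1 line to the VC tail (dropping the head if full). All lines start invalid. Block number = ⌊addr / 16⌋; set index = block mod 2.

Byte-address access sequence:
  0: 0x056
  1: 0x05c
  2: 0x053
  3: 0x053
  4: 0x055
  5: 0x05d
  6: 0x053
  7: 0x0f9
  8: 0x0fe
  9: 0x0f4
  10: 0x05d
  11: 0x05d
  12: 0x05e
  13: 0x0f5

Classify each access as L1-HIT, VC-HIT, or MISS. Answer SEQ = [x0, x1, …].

SEQ = [MISS, L1-HIT, L1-HIT, L1-HIT, L1-HIT, L1-HIT, L1-HIT, MISS, L1-HIT, L1-HIT, VC-HIT, L1-HIT, L1-HIT, VC-HIT]

#0 0x56→b5/s1 MISS; vc=[]
#1 0x5c→b5/s1 L1-HIT; vc=[]
#2 0x53→b5/s1 L1-HIT; vc=[]
#3 0x53→b5/s1 L1-HIT; vc=[]
#4 0x55→b5/s1 L1-HIT; vc=[]
#5 0x5d→b5/s1 L1-HIT; vc=[]
#6 0x53→b5/s1 L1-HIT; vc=[]
#7 0xf9→b15/s1 MISS; vc=[5]
#8 0xfe→b15/s1 L1-HIT; vc=[5]
#9 0xf4→b15/s1 L1-HIT; vc=[5]
#10 0x5d→b5/s1 VC-HIT; vc=[15]
#11 0x5d→b5/s1 L1-HIT; vc=[15]
#12 0x5e→b5/s1 L1-HIT; vc=[15]
#13 0xf5→b15/s1 VC-HIT; vc=[5]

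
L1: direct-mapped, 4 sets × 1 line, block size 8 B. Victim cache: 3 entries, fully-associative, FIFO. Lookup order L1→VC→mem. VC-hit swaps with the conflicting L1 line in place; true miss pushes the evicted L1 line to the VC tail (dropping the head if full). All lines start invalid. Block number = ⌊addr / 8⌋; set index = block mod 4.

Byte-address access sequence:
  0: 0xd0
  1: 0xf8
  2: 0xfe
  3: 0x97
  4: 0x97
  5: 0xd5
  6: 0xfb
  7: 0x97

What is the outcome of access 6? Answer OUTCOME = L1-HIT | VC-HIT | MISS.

#0 0xd0→b26/s2 MISS; vc=[]
#1 0xf8→b31/s3 MISS; vc=[]
#2 0xfe→b31/s3 L1-HIT; vc=[]
#3 0x97→b18/s2 MISS; vc=[26]
#4 0x97→b18/s2 L1-HIT; vc=[26]
#5 0xd5→b26/s2 VC-HIT; vc=[18]
#6 0xfb→b31/s3 L1-HIT; vc=[18]
#7 0x97→b18/s2 VC-HIT; vc=[26]

OUTCOME = L1-HIT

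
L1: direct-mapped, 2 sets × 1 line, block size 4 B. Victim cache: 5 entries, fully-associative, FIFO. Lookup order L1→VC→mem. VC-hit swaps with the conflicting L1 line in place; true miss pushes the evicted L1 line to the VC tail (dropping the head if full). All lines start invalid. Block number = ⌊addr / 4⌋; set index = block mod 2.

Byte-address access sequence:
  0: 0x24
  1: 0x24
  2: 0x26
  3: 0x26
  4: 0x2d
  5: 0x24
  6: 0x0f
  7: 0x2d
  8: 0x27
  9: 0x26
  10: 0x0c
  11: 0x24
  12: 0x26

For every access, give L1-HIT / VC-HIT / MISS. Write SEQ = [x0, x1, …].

#0 0x24→b9/s1 MISS; vc=[]
#1 0x24→b9/s1 L1-HIT; vc=[]
#2 0x26→b9/s1 L1-HIT; vc=[]
#3 0x26→b9/s1 L1-HIT; vc=[]
#4 0x2d→b11/s1 MISS; vc=[9]
#5 0x24→b9/s1 VC-HIT; vc=[11]
#6 0xf→b3/s1 MISS; vc=[11,9]
#7 0x2d→b11/s1 VC-HIT; vc=[3,9]
#8 0x27→b9/s1 VC-HIT; vc=[3,11]
#9 0x26→b9/s1 L1-HIT; vc=[3,11]
#10 0xc→b3/s1 VC-HIT; vc=[9,11]
#11 0x24→b9/s1 VC-HIT; vc=[3,11]
#12 0x26→b9/s1 L1-HIT; vc=[3,11]

SEQ = [MISS, L1-HIT, L1-HIT, L1-HIT, MISS, VC-HIT, MISS, VC-HIT, VC-HIT, L1-HIT, VC-HIT, VC-HIT, L1-HIT]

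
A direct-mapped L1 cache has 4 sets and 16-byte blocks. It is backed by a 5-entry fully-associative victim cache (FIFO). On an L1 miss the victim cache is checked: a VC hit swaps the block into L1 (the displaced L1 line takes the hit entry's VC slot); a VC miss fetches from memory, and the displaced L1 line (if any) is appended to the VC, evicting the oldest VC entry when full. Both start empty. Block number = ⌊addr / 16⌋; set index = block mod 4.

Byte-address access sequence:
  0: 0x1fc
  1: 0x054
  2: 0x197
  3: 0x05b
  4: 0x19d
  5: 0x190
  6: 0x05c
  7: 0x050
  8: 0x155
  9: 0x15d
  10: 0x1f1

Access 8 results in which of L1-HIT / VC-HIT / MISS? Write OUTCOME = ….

  [0] addr=0x1fc blk=31 s=3: MISS | VC []
  [1] addr=0x54 blk=5 s=1: MISS | VC []
  [2] addr=0x197 blk=25 s=1: MISS | VC [5]
  [3] addr=0x5b blk=5 s=1: VC-HIT | VC [25]
  [4] addr=0x19d blk=25 s=1: VC-HIT | VC [5]
  [5] addr=0x190 blk=25 s=1: L1-HIT | VC [5]
  [6] addr=0x5c blk=5 s=1: VC-HIT | VC [25]
  [7] addr=0x50 blk=5 s=1: L1-HIT | VC [25]
  [8] addr=0x155 blk=21 s=1: MISS | VC [25, 5]
  [9] addr=0x15d blk=21 s=1: L1-HIT | VC [25, 5]
  [10] addr=0x1f1 blk=31 s=3: L1-HIT | VC [25, 5]

OUTCOME = MISS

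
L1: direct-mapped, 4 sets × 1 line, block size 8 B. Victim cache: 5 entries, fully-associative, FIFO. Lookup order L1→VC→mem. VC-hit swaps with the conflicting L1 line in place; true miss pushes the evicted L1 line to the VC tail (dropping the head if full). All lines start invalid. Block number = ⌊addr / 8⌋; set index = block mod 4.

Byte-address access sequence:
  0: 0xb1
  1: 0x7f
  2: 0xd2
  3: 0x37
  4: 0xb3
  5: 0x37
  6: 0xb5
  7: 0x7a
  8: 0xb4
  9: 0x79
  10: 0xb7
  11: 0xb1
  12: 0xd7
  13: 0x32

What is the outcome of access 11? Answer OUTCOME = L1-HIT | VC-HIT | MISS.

  [0] addr=0xb1 blk=22 s=2: MISS | VC []
  [1] addr=0x7f blk=15 s=3: MISS | VC []
  [2] addr=0xd2 blk=26 s=2: MISS | VC [22]
  [3] addr=0x37 blk=6 s=2: MISS | VC [22, 26]
  [4] addr=0xb3 blk=22 s=2: VC-HIT | VC [6, 26]
  [5] addr=0x37 blk=6 s=2: VC-HIT | VC [22, 26]
  [6] addr=0xb5 blk=22 s=2: VC-HIT | VC [6, 26]
  [7] addr=0x7a blk=15 s=3: L1-HIT | VC [6, 26]
  [8] addr=0xb4 blk=22 s=2: L1-HIT | VC [6, 26]
  [9] addr=0x79 blk=15 s=3: L1-HIT | VC [6, 26]
  [10] addr=0xb7 blk=22 s=2: L1-HIT | VC [6, 26]
  [11] addr=0xb1 blk=22 s=2: L1-HIT | VC [6, 26]
  [12] addr=0xd7 blk=26 s=2: VC-HIT | VC [6, 22]
  [13] addr=0x32 blk=6 s=2: VC-HIT | VC [26, 22]

OUTCOME = L1-HIT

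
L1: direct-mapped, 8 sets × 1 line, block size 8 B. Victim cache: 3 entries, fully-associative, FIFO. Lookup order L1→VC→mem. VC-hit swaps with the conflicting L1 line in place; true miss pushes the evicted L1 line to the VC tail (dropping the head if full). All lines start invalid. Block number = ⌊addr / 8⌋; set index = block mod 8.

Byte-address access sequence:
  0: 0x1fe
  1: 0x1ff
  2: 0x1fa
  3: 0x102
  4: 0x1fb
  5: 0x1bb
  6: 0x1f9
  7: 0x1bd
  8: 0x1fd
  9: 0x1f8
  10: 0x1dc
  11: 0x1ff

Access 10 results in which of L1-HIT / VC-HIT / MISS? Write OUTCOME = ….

#0 0x1fe→b63/s7 MISS; vc=[]
#1 0x1ff→b63/s7 L1-HIT; vc=[]
#2 0x1fa→b63/s7 L1-HIT; vc=[]
#3 0x102→b32/s0 MISS; vc=[]
#4 0x1fb→b63/s7 L1-HIT; vc=[]
#5 0x1bb→b55/s7 MISS; vc=[63]
#6 0x1f9→b63/s7 VC-HIT; vc=[55]
#7 0x1bd→b55/s7 VC-HIT; vc=[63]
#8 0x1fd→b63/s7 VC-HIT; vc=[55]
#9 0x1f8→b63/s7 L1-HIT; vc=[55]
#10 0x1dc→b59/s3 MISS; vc=[55]
#11 0x1ff→b63/s7 L1-HIT; vc=[55]

OUTCOME = MISS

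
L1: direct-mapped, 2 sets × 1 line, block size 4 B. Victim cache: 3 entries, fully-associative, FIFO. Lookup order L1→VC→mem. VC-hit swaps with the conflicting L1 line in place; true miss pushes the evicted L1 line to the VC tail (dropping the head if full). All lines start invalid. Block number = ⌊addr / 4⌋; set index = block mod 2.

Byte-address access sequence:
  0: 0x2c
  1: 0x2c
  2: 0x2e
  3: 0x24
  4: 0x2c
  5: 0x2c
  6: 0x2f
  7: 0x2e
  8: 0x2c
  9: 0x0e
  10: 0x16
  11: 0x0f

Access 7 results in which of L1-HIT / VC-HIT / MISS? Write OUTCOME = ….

#0 0x2c→b11/s1 MISS; vc=[]
#1 0x2c→b11/s1 L1-HIT; vc=[]
#2 0x2e→b11/s1 L1-HIT; vc=[]
#3 0x24→b9/s1 MISS; vc=[11]
#4 0x2c→b11/s1 VC-HIT; vc=[9]
#5 0x2c→b11/s1 L1-HIT; vc=[9]
#6 0x2f→b11/s1 L1-HIT; vc=[9]
#7 0x2e→b11/s1 L1-HIT; vc=[9]
#8 0x2c→b11/s1 L1-HIT; vc=[9]
#9 0xe→b3/s1 MISS; vc=[9,11]
#10 0x16→b5/s1 MISS; vc=[9,11,3]
#11 0xf→b3/s1 VC-HIT; vc=[9,11,5]

OUTCOME = L1-HIT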